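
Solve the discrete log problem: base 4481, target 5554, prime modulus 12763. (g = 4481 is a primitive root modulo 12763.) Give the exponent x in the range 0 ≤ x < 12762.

Baby-step giant-step with m = ceil(sqrt(12762)) = 113.
Baby table (4481^j mod 12763 for j=0..112):
  0:1  1:4481  2:3162  3:1992  4:4815  5:6545  6:11534  7:6467
  8:6617  9:2328  10:4397  11:9648  12:4407  13:3406  14:10501  15:10563
  16:7599  17:12198  18:8072  19:290  20:10427  21:10807  22:3345  23:5183
  24:9126  25:954  26:12032  27:4480  28:11444  29:11593  30:2823  31:1730
  32:4989  33:7696  34:150  35:8474  36:2069  37:5251  38:7522  39:11762
  40:7095  41:62  42:9799  43:4599  44:8637  45:4981  46:10137  47:380
  48:5301  49:1838  50:3943  51:4591  52:11078  53:5211  54:6964  55:149
  56:3993  57:11670  58:3259  59:2707  60:5217  61:8324  62:6358  63:3182
  64:2271  65:4240  66:8096  67:5730  68:9737  69:7563  70:4038  71:9107
  72:5156  73:3006  74:4921  75:9300  76:2105  77:648  78:6487  79:6896
  80:1753  81:5948  82:3844  83:7677  84:4352  85:12211  86:2510  87:3107
  88:10797  89:9587  90:11852  91:1969  92:3856  93:10397  94:4007  95:10589
  96:9238  97:5069  98:8812  99:10613  100:1915  101:4379  102:5568  103:11306
  104:5839  105:409  106:7620  107:4195  108:10659  109:3833  110:9438  111:7859
  112:3062
Giant step factor: 4481^(-113) ≡ 2993 (mod 12763).
Scan 5554·2993^i mod 12763 for i = 0, 1, …:
  i=0: 5554   i=1: 5696   i=2: 9523   i=3: 2560
  i=4: 4280   i=5: 8751   i=6: 2067   i=7: 9239
  i=8: 7669   i=9: 5443     …   i=87: 7093
  i=88: 4480
Match at i=88, j=27: x = 88·113 + 27 = 9971.

9971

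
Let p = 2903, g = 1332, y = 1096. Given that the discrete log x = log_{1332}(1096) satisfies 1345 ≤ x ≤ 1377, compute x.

1373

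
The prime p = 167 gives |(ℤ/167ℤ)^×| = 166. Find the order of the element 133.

83

The order of 133 must divide p − 1 = 166 = 2 · 83.
Divisors: 1, 2, 83, 166.
Check each in increasing order: 133^1 ≡ 133;  133^2 ≡ 154;  133^83 ≡ 1.
Smallest exponent giving 1 is 83.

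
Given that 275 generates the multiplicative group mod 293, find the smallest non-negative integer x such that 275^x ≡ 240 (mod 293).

Baby-step giant-step with m = ceil(sqrt(292)) = 18.
Baby table (275^j mod 293 for j=0..17):
  0:1  1:275  2:31  3:28  4:82  5:282  6:198  7:245
  8:278  9:270  10:121  11:166  12:235  13:165  14:253  15:134
  16:225  17:52
Giant step factor: 275^(-18) ≡ 257 (mod 293).
Scan 240·257^i mod 293 for i = 0, 1, …:
  i=0: 240   i=1: 150   i=2: 167   i=3: 141
  i=4: 198
Match at i=4, j=6: x = 4·18 + 6 = 78.

78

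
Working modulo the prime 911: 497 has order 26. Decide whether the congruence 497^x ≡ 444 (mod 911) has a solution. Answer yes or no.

no

444 ∈ ⟨497⟩ iff 444^26 ≡ 1 (mod 911), since |⟨497⟩| = 26.
444^26 mod 911 = 844.
Since 844 ≠ 1, 444 does not lie in the subgroup.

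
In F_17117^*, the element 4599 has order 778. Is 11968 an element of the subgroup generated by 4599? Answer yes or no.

no

11968 ∈ ⟨4599⟩ iff 11968^778 ≡ 1 (mod 17117), since |⟨4599⟩| = 778.
11968^778 mod 17117 = 14139.
Since 14139 ≠ 1, 11968 does not lie in the subgroup.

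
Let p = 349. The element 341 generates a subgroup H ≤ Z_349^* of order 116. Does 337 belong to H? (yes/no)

no

337 ∈ ⟨341⟩ iff 337^116 ≡ 1 (mod 349), since |⟨341⟩| = 116.
337^116 mod 349 = 226.
Since 226 ≠ 1, 337 does not lie in the subgroup.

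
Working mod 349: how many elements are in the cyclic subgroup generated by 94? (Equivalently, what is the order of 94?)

87

The order of 94 must divide p − 1 = 348 = 2^2 · 3 · 29.
Divisors: 1, 2, 3, 4, 6, 12, 29, 58, 87, 116, 174, 348.
Check each in increasing order: 94^1 ≡ 94;  94^2 ≡ 111;  94^3 ≡ 313;  94^4 ≡ 106;  94^6 ≡ 249;  94^12 ≡ 228;  94^29 ≡ 226;  94^58 ≡ 122;  94^87 ≡ 1.
Smallest exponent giving 1 is 87.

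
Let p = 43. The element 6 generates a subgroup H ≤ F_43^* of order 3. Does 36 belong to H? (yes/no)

yes

⟨6⟩ has order 3; its elements mod 43 are {1, 6, 36}.
36 is in this set.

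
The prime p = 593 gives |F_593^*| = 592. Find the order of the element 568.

The order of 568 must divide p − 1 = 592 = 2^4 · 37.
Divisors: 1, 2, 4, 8, 16, 37, 74, 148, 296, 592.
Check each in increasing order: 568^1 ≡ 568;  568^2 ≡ 32;  568^4 ≡ 431;  568^8 ≡ 152;  568^16 ≡ 570;  568^37 ≡ 534;  568^74 ≡ 516;  568^148 ≡ 592;  568^296 ≡ 1.
Smallest exponent giving 1 is 296.

296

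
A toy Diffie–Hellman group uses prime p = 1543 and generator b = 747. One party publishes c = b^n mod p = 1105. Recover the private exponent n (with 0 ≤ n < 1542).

237

Baby-step giant-step with m = ceil(sqrt(1542)) = 40.
Baby table (747^j mod 1543 for j=0..39):
  0:1  1:747  2:986  3:531  4:106  5:489  6:1135  7:738
  8:435  9:915  10:1499  11:1078  12:1363  13:1324  14:1508  15:86
  16:979  17:1474  18:919  19:1401  20:393  21:401  22:205  23:378
  24:1540  25:845  26:128  27:1493  28:1225  29:76  30:1224  31:872
  32:238  33:341  34:132  35:1395  36:540  37:657  38:105  39:1285
Giant step factor: 747^(-40) ≡ 1077 (mod 1543).
Scan 1105·1077^i mod 1543 for i = 0, 1, …:
  i=0: 1105   i=1: 432   i=2: 821   i=3: 78
  i=4: 684   i=5: 657
Match at i=5, j=37: n = 5·40 + 37 = 237.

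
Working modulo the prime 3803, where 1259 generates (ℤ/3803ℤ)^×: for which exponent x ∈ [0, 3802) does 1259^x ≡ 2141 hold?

1990

Baby-step giant-step with m = ceil(sqrt(3802)) = 62.
Baby table (1259^j mod 3803 for j=0..61):
  0:1  1:1259  2:3033  3:335  4:3435  5:654  6:1938  7:2219
  8:2319  9:2720  10:1780  11:1053  12:2283  13:3032  14:2879  15:402
  16:319  17:2306  18:1565  19:381  20:501  21:3264  22:2136  23:503
  24:1979  25:596  26:1173  27:1243  28:1904  29:1246  30:1878  31:2739
  32:2883  33:1635  34:1042  35:3646  36:93  37:2997  38:647  39:731
  40:3  41:3777  42:1493  43:1005  44:2699  45:1962  46:2011  47:2854
  48:3154  49:554  50:1537  51:3159  52:3046  53:1490  54:1031  55:1206
  56:957  57:3115  58:892  59:1143  60:1503  61:2186
Giant step factor: 1259^(-62) ≡ 1019 (mod 3803).
Scan 2141·1019^i mod 3803 for i = 0, 1, …:
  i=0: 2141   i=1: 2560   i=2: 3585   i=3: 2235
  i=4: 3271   i=5: 1721   i=6: 516   i=7: 990
  i=8: 1015   i=9: 3672     …   i=31: 1909
  i=32: 1938
Match at i=32, j=6: x = 32·62 + 6 = 1990.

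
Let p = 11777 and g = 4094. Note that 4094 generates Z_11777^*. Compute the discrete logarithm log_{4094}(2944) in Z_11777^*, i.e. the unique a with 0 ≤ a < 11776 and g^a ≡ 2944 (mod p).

Baby-step giant-step with m = ceil(sqrt(11776)) = 109.
Baby table (4094^j mod 11777 for j=0..108):
  0:1  1:4094  2:2165  3:7206  4:11756  5:8242  6:1643  7:1775
  8:441  9:3573  10:828  11:9833  12:2516  13:7406  14:6166  15:5493
  16:6049  17:9352  18:61  19:2417  20:2518  21:3817  22:10496  23:8128
  24:6007  25:2282  26:3347  27:5967  28:3400  29:10963  30:375  31:4240
  32:11039  33:5317  34:3902  35:5176  36:3721  37:6113  38:497  39:9074
  40:4298  41:1174  42:1340  43:9655  44:3958  45:10677  46:7191  47:9231
  48:11098  49:11323  50:2090  51:6358  52:2482  53:9534  54:3218  55:7806
  56:6763  57:11772  58:3084  59:952  60:11078  61:105  62:5898  63:3562
  64:2902  65:9572  66:5689  67:7637  68:9720  69:10974  70:10078  71:4501
  72:7866  73:5086  74:348  75:11472  76:11469  77:10964  78:4469  79:6405
  80:6468  81:5296  82:367  83:6819  84:5496  85:6554  86:4070  87:9902
  88:2354  89:3690  90:8746  91:4044  92:9451  93:4949  94:4766  95:9292
  96:1738  97:2064  98:5907  99:5077  100:10610  101:3764  102:5500  103:11153
  104:953  105:3395  106:2270  107:1327  108:3541
Giant step factor: 4094^(-109) ≡ 2214 (mod 11777).
Scan 2944·2214^i mod 11777 for i = 0, 1, …:
  i=0: 2944   i=1: 5335   i=2: 11136   i=3: 5843
  i=4: 5256   i=5: 1108   i=6: 3496   i=7: 2655
  i=8: 1447   i=9: 314     …   i=84: 901
  i=85: 4501
Match at i=85, j=71: a = 85·109 + 71 = 9336.

9336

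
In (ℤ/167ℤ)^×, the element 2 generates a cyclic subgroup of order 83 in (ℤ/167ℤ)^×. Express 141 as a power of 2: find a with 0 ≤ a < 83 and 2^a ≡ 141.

Baby-step giant-step with m = ceil(sqrt(83)) = 10.
Baby table (2^j mod 167 for j=0..9):
  0:1  1:2  2:4  3:8  4:16  5:32  6:64  7:128
  8:89  9:11
Giant step factor: 2^(-10) ≡ 38 (mod 167).
Scan 141·38^i mod 167 for i = 0, 1, …:
  i=0: 141   i=1: 14   i=2: 31   i=3: 9
  i=4: 8
Match at i=4, j=3: a = 4·10 + 3 = 43.

43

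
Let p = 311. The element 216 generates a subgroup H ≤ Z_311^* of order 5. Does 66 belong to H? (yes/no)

no

⟨216⟩ has order 5; its elements mod 311 are {1, 6, 36, 52, 216}.
66 is not in this set.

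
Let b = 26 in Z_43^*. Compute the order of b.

42

The order of 26 must divide p − 1 = 42 = 2 · 3 · 7.
Divisors: 1, 2, 3, 6, 7, 14, 21, 42.
Check each in increasing order: 26^1 ≡ 26;  26^2 ≡ 31;  26^3 ≡ 32;  26^6 ≡ 35;  26^7 ≡ 7;  26^14 ≡ 6;  26^21 ≡ 42;  26^42 ≡ 1.
Smallest exponent giving 1 is 42.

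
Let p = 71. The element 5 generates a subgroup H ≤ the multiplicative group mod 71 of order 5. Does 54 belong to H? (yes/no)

yes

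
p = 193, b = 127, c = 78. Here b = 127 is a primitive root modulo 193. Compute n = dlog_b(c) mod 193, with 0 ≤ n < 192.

79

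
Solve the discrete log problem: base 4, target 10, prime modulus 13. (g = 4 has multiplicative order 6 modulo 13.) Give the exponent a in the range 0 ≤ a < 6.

5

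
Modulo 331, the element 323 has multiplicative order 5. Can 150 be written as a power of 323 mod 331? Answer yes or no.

⟨323⟩ has order 5; its elements mod 331 are {1, 64, 124, 150, 323}.
150 is in this set.

yes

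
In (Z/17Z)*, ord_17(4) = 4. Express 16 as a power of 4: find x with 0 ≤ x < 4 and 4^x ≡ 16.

Successive powers of 4 modulo 17:
  4^0=1  4^1=4  4^2=16
So 4^2 ≡ 16 (mod 17), giving x = 2.

2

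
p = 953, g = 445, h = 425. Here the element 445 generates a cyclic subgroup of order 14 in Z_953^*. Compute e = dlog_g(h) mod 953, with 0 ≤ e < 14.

11

Successive powers of 445 modulo 953:
  445^0=1  445^1=445  445^2=754  445^3=74  445^4=528  445^5=522
  445^6=711  445^7=952  445^8=508  445^9=199  445^10=879  445^11=425
So 445^11 ≡ 425 (mod 953), giving e = 11.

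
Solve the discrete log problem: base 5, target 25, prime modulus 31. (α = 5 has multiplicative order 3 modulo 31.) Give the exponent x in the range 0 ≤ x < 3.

2

Successive powers of 5 modulo 31:
  5^0=1  5^1=5  5^2=25
So 5^2 ≡ 25 (mod 31), giving x = 2.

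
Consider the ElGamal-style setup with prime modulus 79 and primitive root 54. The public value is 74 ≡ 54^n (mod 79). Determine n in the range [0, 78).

59

Baby-step giant-step with m = ceil(sqrt(78)) = 9.
Baby table (54^j mod 79 for j=0..8):
  0:1  1:54  2:72  3:17  4:49  5:39  6:52  7:43
  8:31
Giant step factor: 54^(-9) ≡ 58 (mod 79).
Scan 74·58^i mod 79 for i = 0, 1, …:
  i=0: 74   i=1: 26   i=2: 7   i=3: 11
  i=4: 6   i=5: 32   i=6: 39
Match at i=6, j=5: n = 6·9 + 5 = 59.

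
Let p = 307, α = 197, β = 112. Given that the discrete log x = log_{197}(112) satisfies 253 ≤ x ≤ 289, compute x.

Compute 197^253 mod 307 = 186, then multiply by 197 repeatedly:
  197^253=186  197^254=109  197^255=290  197^256=28  197^257=297
  197^258=179  197^259=265  197^260=15  197^261=192  197^262=63
  197^263=131  197^264=19  197^265=59  197^266=264  197^267=125
  197^268=65  197^269=218  197^270=273  197^271=56  197^272=287
  197^273=51  197^274=223  197^275=30  197^276=77  197^277=126
  197^278=262  197^279=38  197^280=118  197^281=221  197^282=250
  197^283=130  197^284=129  197^285=239  197^286=112
Found 112 at exponent 286.

286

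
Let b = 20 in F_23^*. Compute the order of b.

22

The order of 20 must divide p − 1 = 22 = 2 · 11.
Divisors: 1, 2, 11, 22.
Check each in increasing order: 20^1 ≡ 20;  20^2 ≡ 9;  20^11 ≡ 22;  20^22 ≡ 1.
Smallest exponent giving 1 is 22.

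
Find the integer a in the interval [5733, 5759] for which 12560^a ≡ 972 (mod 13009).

5744

Compute 12560^5733 mod 13009 = 2375, then multiply by 12560 repeatedly:
  12560^5733=2375  12560^5734=363  12560^5735=6130  12560^5736=5538  12560^5737=11166
  12560^5738=7940  12560^5739=12415  12560^5740=6526  12560^5741=9860  12560^5742=8929
  12560^5743=10660  12560^5744=972
Found 972 at exponent 5744.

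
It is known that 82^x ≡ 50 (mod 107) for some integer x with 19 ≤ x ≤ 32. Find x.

23

Compute 82^19 mod 107 = 72, then multiply by 82 repeatedly:
  82^19=72  82^20=19  82^21=60  82^22=105  82^23=50
Found 50 at exponent 23.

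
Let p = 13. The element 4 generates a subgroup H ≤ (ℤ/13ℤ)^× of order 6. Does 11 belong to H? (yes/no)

⟨4⟩ has order 6; its elements mod 13 are {1, 3, 4, 9, 10, 12}.
11 is not in this set.

no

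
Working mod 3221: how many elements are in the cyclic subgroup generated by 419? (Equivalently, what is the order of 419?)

The order of 419 must divide p − 1 = 3220 = 2^2 · 5 · 7 · 23.
Divisors: 1, 2, 4, 5, 7, 10, 14, 20, 23, 28, 35, 46, 70, 92, 115, 140, 161, 230, 322, 460, 644, 805, 1610, 3220.
Check each in increasing order: 419^1 ≡ 419;  419^2 ≡ 1627;  419^4 ≡ 2688;  419^5 ≡ 2143;  419^7 ≡ 1539;  419^10 ≡ 2524;  419^14 ≡ 1086;  419^20 ≡ 2659;  419^23 ≡ 2360;  419^28 ≡ 510;  419^35 ≡ 2187;  419^46 ≡ 491;  419^70 ≡ 3005;  419^92 ≡ 2727;  419^115 ≡ 162;  419^140 ≡ 1562;  419^161 ≡ 2238;  419^230 ≡ 476;  419^322 ≡ 3210;  419^460 ≡ 1106;  419^644 ≡ 121;  419^805 ≡ 234;  419^1610 ≡ 3220;  419^3220 ≡ 1.
Smallest exponent giving 1 is 3220.

3220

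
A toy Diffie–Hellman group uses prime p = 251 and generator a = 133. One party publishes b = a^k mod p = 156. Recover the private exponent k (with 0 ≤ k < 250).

88

Baby-step giant-step with m = ceil(sqrt(250)) = 16.
Baby table (133^j mod 251 for j=0..15):
  0:1  1:133  2:119  3:14  4:105  5:160  6:196  7:215
  8:232  9:234  10:249  11:236  12:13  13:223  14:41  15:182
Giant step factor: 133^(-16) ≡ 89 (mod 251).
Scan 156·89^i mod 251 for i = 0, 1, …:
  i=0: 156   i=1: 79   i=2: 3   i=3: 16
  i=4: 169   i=5: 232
Match at i=5, j=8: k = 5·16 + 8 = 88.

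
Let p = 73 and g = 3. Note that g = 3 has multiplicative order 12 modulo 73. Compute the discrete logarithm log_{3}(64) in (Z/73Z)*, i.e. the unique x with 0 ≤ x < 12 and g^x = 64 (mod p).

Successive powers of 3 modulo 73:
  3^0=1  3^1=3  3^2=9  3^3=27  3^4=8  3^5=24
  3^6=72  3^7=70  3^8=64
So 3^8 ≡ 64 (mod 73), giving x = 8.

8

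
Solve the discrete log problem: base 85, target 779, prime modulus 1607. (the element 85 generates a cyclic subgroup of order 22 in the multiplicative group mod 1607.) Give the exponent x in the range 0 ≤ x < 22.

5

Successive powers of 85 modulo 1607:
  85^0=1  85^1=85  85^2=797  85^3=251  85^4=444  85^5=779
So 85^5 ≡ 779 (mod 1607), giving x = 5.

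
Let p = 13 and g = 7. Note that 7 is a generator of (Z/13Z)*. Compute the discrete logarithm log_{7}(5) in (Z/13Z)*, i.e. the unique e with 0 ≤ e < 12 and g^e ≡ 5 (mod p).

Successive powers of 7 modulo 13:
  7^0=1  7^1=7  7^2=10  7^3=5
So 7^3 ≡ 5 (mod 13), giving e = 3.

3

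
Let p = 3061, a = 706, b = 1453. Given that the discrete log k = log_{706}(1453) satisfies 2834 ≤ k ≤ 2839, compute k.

2838

Compute 706^2834 mod 3061 = 2960, then multiply by 706 repeatedly:
  706^2834=2960  706^2835=2158  706^2836=2231  706^2837=1732  706^2838=1453
Found 1453 at exponent 2838.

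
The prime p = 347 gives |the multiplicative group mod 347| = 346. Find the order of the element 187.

The order of 187 must divide p − 1 = 346 = 2 · 173.
Divisors: 1, 2, 173, 346.
Check each in increasing order: 187^1 ≡ 187;  187^2 ≡ 269;  187^173 ≡ 346;  187^346 ≡ 1.
Smallest exponent giving 1 is 346.

346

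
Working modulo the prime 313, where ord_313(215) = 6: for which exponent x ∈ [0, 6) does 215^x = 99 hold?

5

Successive powers of 215 modulo 313:
  215^0=1  215^1=215  215^2=214  215^3=312  215^4=98  215^5=99
So 215^5 ≡ 99 (mod 313), giving x = 5.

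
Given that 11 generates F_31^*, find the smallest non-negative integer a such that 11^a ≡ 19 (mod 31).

8

Successive powers of 11 modulo 31:
  11^0=1  11^1=11  11^2=28  11^3=29  11^4=9  11^5=6
  11^6=4  11^7=13  11^8=19
So 11^8 ≡ 19 (mod 31), giving a = 8.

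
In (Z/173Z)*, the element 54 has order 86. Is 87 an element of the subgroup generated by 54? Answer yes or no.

no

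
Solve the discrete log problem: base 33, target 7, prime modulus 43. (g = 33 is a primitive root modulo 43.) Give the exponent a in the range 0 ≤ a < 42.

35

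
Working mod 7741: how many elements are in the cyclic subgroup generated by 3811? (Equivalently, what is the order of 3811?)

The order of 3811 must divide p − 1 = 7740 = 2^2 · 3^2 · 5 · 43.
Divisors: 1, 2, 3, 4, 5, 6, 9, 10, 12, 15, 18, 20, 30, 36, 43, 45, 60, 86, 90, 129, 172, 180, 215, 258, 387, 430, 516, 645, 774, 860, 1290, 1548, 1935, 2580, 3870, 7740.
Check each in increasing order: 3811^1 ≡ 3811;  3811^2 ≡ 1605;  3811^3 ≡ 1265;  3811^4 ≡ 6013;  3811^5 ≡ 2183;  3811^6 ≡ 5579;  3811^9 ≡ 5384;  3811^10 ≡ 4774;  3811^12 ≡ 6421;  3811^15 ≡ 2256;  3811^18 ≡ 5152;  3811^20 ≡ 1572;  3811^30 ≡ 3699;  3811^36 ≡ 6956;  3811^43 ≡ 7471;  3811^45 ≡ 146;  3811^60 ≡ 4254;  3811^86 ≡ 3231;  3811^90 ≡ 5834;  3811^129 ≡ 2363;  3811^172 ≡ 4493;  3811^180 ≡ 6120;  3811^215 ≡ 2227;  3811^258 ≡ 2508;  3811^387 ≡ 4539;  3811^430 ≡ 5289;  3811^516 ≡ 4372;  3811^645 ≡ 4542;  3811^774 ≡ 3720;  3811^860 ≡ 5288;  3811^1290 ≡ 7740;  3811^1548 ≡ 5233;  3811^1935 ≡ 3199;  3811^2580 ≡ 1.
Smallest exponent giving 1 is 2580.

2580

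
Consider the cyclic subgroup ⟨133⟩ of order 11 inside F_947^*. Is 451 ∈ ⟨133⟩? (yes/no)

451 ∈ ⟨133⟩ iff 451^11 ≡ 1 (mod 947), since |⟨133⟩| = 11.
451^11 mod 947 = 925.
Since 925 ≠ 1, 451 does not lie in the subgroup.

no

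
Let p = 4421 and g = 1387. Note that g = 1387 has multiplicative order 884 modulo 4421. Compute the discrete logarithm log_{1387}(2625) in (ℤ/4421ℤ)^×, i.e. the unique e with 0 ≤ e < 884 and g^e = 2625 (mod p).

559

Baby-step giant-step with m = ceil(sqrt(884)) = 30.
Baby table (1387^j mod 4421 for j=0..29):
  0:1  1:1387  2:634  3:4000  4:4066  5:2767  6:401  7:3562
  8:2237  9:3598  10:3538  11:4317  12:1645  13:379  14:3995  15:1552
  16:4018  17:2506  18:916  19:1665  20:1593  21:3412  22:1974  23:1339
  24:373  25:94  26:2169  27:2123  28:215  29:1998
Giant step factor: 1387^(-30) ≡ 1945 (mod 4421).
Scan 2625·1945^i mod 4421 for i = 0, 1, …:
  i=0: 2625   i=1: 3791   i=2: 3688   i=3: 2298
  i=4: 4400   i=5: 3365   i=6: 1845   i=7: 3094
  i=8: 849   i=9: 2272     …   i=17: 4115
  i=18: 1665
Match at i=18, j=19: e = 18·30 + 19 = 559.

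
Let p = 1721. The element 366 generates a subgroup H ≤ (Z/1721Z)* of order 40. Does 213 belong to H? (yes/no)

no

213 ∈ ⟨366⟩ iff 213^40 ≡ 1 (mod 1721), since |⟨366⟩| = 40.
213^40 mod 1721 = 1182.
Since 1182 ≠ 1, 213 does not lie in the subgroup.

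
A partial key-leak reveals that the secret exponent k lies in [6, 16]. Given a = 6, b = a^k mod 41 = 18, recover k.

Compute 6^6 mod 41 = 39, then multiply by 6 repeatedly:
  6^6=39  6^7=29  6^8=10  6^9=19  6^10=32
  6^11=28  6^12=4  6^13=24  6^14=21  6^15=3
  6^16=18
Found 18 at exponent 16.

16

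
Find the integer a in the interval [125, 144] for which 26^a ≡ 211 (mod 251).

130

Compute 26^125 mod 251 = 250, then multiply by 26 repeatedly:
  26^125=250  26^126=225  26^127=77  26^128=245  26^129=95
  26^130=211
Found 211 at exponent 130.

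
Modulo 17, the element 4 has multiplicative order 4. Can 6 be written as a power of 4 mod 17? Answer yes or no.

6 ∈ ⟨4⟩ iff 6^4 ≡ 1 (mod 17), since |⟨4⟩| = 4.
6^4 mod 17 = 4.
Since 4 ≠ 1, 6 does not lie in the subgroup.

no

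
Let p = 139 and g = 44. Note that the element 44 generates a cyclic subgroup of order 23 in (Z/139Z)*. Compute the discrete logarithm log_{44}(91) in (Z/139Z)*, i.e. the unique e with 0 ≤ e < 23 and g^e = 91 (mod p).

Successive powers of 44 modulo 139:
  44^0=1  44^1=44  44^2=129  44^3=116  44^4=100  44^5=91
So 44^5 ≡ 91 (mod 139), giving e = 5.

5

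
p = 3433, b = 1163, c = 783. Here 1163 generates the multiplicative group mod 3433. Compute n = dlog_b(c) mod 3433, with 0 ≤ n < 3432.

1829

Baby-step giant-step with m = ceil(sqrt(3432)) = 59.
Baby table (1163^j mod 3433 for j=0..58):
  0:1  1:1163  2:3400  3:2817  4:1089  5:3163  6:1826  7:2044
  8:1536  9:1208  10:807  11:1332  12:833  13:673  14:3408  15:1822
  16:825  17:1668  18:239  19:3317  20:2412  21:395  22:2796  23:697
  24:423  25:1030  26:3206  27:340  28:625  29:2512  30:3406  31:2929
  32:891  33:2900  34:1494  35:424  36:2193  37:3173  38:3157  39:1714
  40:2242  41:1799  42:1540  43:2427  44:675  45:2301  46:1756  47:3026
  48:413  49:3132  50:103  51:3067  52:34  53:1779  54:2311  55:3087
  56:2696  57:1119  58:290
Giant step factor: 1163^(-59) ≡ 1080 (mod 3433).
Scan 783·1080^i mod 3433 for i = 0, 1, …:
  i=0: 783   i=1: 1122   i=2: 3344   i=3: 4
  i=4: 887   i=5: 153   i=6: 456   i=7: 1561
  i=8: 277   i=9: 489     …   i=30: 836
  i=31: 1
Match at i=31, j=0: n = 31·59 + 0 = 1829.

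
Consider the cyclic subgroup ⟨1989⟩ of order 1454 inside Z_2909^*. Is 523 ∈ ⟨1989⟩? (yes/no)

yes

523 ∈ ⟨1989⟩ iff 523^1454 ≡ 1 (mod 2909), since |⟨1989⟩| = 1454.
523^1454 mod 2909 = 1.
Since 1 = 1, 523 lies in the subgroup.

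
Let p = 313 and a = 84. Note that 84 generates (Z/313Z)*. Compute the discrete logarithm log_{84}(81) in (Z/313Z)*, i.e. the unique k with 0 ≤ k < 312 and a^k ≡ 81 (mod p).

Baby-step giant-step with m = ceil(sqrt(312)) = 18.
Baby table (84^j mod 313 for j=0..17):
  0:1  1:84  2:170  3:195  4:104  5:285  6:152  7:248
  8:174  9:218  10:158  11:126  12:255  13:136  14:156  15:271
  16:228  17:59
Giant step factor: 84^(-18) ≡ 6 (mod 313).
Scan 81·6^i mod 313 for i = 0, 1, …:
  i=0: 81   i=1: 173   i=2: 99   i=3: 281
  i=4: 121   i=5: 100   i=6: 287   i=7: 157
  i=8: 3   i=9: 18     …   i=15: 29
  i=16: 174
Match at i=16, j=8: k = 16·18 + 8 = 296.

296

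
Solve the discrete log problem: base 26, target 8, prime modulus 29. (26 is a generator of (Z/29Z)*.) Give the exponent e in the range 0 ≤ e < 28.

Successive powers of 26 modulo 29:
  26^0=1  26^1=26  26^2=9  26^3=2  26^4=23  26^5=18
  26^6=4  26^7=17  26^8=7  26^9=8
So 26^9 ≡ 8 (mod 29), giving e = 9.

9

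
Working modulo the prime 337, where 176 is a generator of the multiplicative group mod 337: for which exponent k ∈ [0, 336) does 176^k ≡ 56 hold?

Baby-step giant-step with m = ceil(sqrt(336)) = 19.
Baby table (176^j mod 337 for j=0..18):
  0:1  1:176  2:309  3:127  4:110  5:151  6:290  7:153
  8:305  9:97  10:222  11:317  12:187  13:223  14:156  15:159
  16:13  17:266  18:310
Giant step factor: 176^(-19) ≡ 109 (mod 337).
Scan 56·109^i mod 337 for i = 0, 1, …:
  i=0: 56   i=1: 38   i=2: 98   i=3: 235
  i=4: 3   i=5: 327   i=6: 258   i=7: 151
Match at i=7, j=5: k = 7·19 + 5 = 138.

138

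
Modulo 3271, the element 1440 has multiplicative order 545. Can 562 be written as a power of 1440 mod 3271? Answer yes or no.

562 ∈ ⟨1440⟩ iff 562^545 ≡ 1 (mod 3271), since |⟨1440⟩| = 545.
562^545 mod 3271 = 1.
Since 1 = 1, 562 lies in the subgroup.

yes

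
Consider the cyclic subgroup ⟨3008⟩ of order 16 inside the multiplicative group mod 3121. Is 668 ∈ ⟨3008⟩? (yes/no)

yes

668 ∈ ⟨3008⟩ iff 668^16 ≡ 1 (mod 3121), since |⟨3008⟩| = 16.
668^16 mod 3121 = 1.
Since 1 = 1, 668 lies in the subgroup.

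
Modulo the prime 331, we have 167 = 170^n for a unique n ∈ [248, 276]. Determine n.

270

Compute 170^248 mod 331 = 53, then multiply by 170 repeatedly:
  170^248=53  170^249=73  170^250=163  170^251=237  170^252=239
  170^253=248  170^254=123  170^255=57  170^256=91  170^257=244
  170^258=105  170^259=307  170^260=223  170^261=176  170^262=130
  170^263=254  170^264=150  170^265=13  170^266=224  170^267=15
  170^268=233  170^269=221  170^270=167
Found 167 at exponent 270.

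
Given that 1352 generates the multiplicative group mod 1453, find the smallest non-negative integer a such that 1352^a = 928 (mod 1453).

920

Baby-step giant-step with m = ceil(sqrt(1452)) = 39.
Baby table (1352^j mod 1453 for j=0..38):
  0:1  1:1352  2:30  3:1329  4:900  5:639  6:846  7:281
  8:679  9:1165  10:28  11:78  12:840  13:887  14:499  15:456
  16:440  17:603  18:123  19:654  20:784  21:731  22:272  23:135
  24:895  25:1144  26:696  27:901  28:538  29:876  30:157  31:126
  32:351  33:874  34:359  35:66  36:599  37:527  38:534
Giant step factor: 1352^(-39) ≡ 1411 (mod 1453).
Scan 928·1411^i mod 1453 for i = 0, 1, …:
  i=0: 928   i=1: 255   i=2: 914   i=3: 843
  i=4: 919   i=5: 633   i=6: 1021   i=7: 708
  i=8: 777   i=9: 785     …   i=22: 1346
  i=23: 135
Match at i=23, j=23: a = 23·39 + 23 = 920.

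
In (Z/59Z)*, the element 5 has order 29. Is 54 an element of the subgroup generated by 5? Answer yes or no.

no

54 ∈ ⟨5⟩ iff 54^29 ≡ 1 (mod 59), since |⟨5⟩| = 29.
54^29 mod 59 = 58.
Since 58 ≠ 1, 54 does not lie in the subgroup.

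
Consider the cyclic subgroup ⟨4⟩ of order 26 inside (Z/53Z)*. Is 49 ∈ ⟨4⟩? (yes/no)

yes

49 ∈ ⟨4⟩ iff 49^26 ≡ 1 (mod 53), since |⟨4⟩| = 26.
49^26 mod 53 = 1.
Since 1 = 1, 49 lies in the subgroup.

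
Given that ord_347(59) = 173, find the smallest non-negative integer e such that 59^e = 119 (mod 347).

34

Baby-step giant-step with m = ceil(sqrt(173)) = 14.
Baby table (59^j mod 347 for j=0..13):
  0:1  1:59  2:11  3:302  4:121  5:199  6:290  7:107
  8:67  9:136  10:43  11:108  12:126  13:147
Giant step factor: 59^(-14) ≡ 173 (mod 347).
Scan 119·173^i mod 347 for i = 0, 1, …:
  i=0: 119   i=1: 114   i=2: 290
Match at i=2, j=6: e = 2·14 + 6 = 34.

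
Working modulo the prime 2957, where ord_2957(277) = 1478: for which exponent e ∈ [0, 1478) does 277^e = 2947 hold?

1326

Baby-step giant-step with m = ceil(sqrt(1478)) = 39.
Baby table (277^j mod 2957 for j=0..38):
  0:1  1:277  2:2804  3:1974  4:2710  5:2549  6:2307  7:327
  8:1869  9:238  10:872  11:2027  12:2606  13:354  14:477  15:2021
  16:944  17:1272  18:461  19:546  20:435  21:2215  22:1456  23:1160
  24:1964  25:2897  26:1122  27:309  28:2797  29:35  30:824  31:559
  32:1079  33:226  34:505  35:906  36:2574  37:361  38:2416
Giant step factor: 277^(-39) ≡ 2045 (mod 2957).
Scan 2947·2045^i mod 2957 for i = 0, 1, …:
  i=0: 2947   i=1: 249   i=2: 601   i=3: 1890
  i=4: 251   i=5: 1734   i=6: 587   i=7: 2830
  i=8: 501   i=9: 1423     …   i=33: 950
  i=34: 1
Match at i=34, j=0: e = 34·39 + 0 = 1326.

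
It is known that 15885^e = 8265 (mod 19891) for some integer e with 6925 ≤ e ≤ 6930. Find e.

6929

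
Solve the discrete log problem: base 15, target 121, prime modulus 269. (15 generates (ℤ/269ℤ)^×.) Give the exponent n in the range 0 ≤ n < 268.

Baby-step giant-step with m = ceil(sqrt(268)) = 17.
Baby table (15^j mod 269 for j=0..16):
  0:1  1:15  2:225  3:147  4:53  5:257  6:89  7:259
  8:119  9:171  10:144  11:8  12:120  13:186  14:100  15:155
  16:173
Giant step factor: 15^(-17) ≡ 252 (mod 269).
Scan 121·252^i mod 269 for i = 0, 1, …:
  i=0: 121   i=1: 95   i=2: 268   i=3: 17
  i=4: 249   i=5: 71   i=6: 138   i=7: 75
  i=8: 70   i=9: 155
Match at i=9, j=15: n = 9·17 + 15 = 168.

168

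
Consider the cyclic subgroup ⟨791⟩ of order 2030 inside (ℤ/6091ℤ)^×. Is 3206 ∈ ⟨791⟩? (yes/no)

no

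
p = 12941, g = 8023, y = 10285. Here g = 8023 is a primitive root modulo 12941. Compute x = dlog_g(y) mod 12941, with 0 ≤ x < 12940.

Baby-step giant-step with m = ceil(sqrt(12940)) = 114.
Baby table (8023^j mod 12941 for j=0..113):
  0:1  1:8023  2:12936  3:11649  4:25  5:6460  6:12816  7:6523
  8:625  9:6208  10:9816  11:7783  12:2684  13:12849  14:12462  15:460
  16:2395  17:10641  18:966  19:11500  20:8111  21:7205  22:11209  23:2798
  24:8660  25:11892  26:8464  27:5245  28:9444  29:12598  30:4544  31:1715
  32:3162  33:4366  34:10072  35:4052  36:1404  37:5622  38:5921  39:10713
  40:9218  41:11140  42:5674  43:9005  44:10453  45:6739  46:12440  47:5128
  48:2505  49:242  50:416  51:11731  52:10861  53:6050  54:10400  55:8573
  56:12705  57:8899  58:1180  59:7269  60:7041  61:2478  62:3618  63:551
  64:7792  65:10186  66:12804  67:834  68:685  69:8771  70:9516  71:7909
  72:4184  73:12219  74:4962  75:3610  76:1072  77:7832  78:7581  79:12604
  80:918  81:1685  82:8351  83:4516  84:10009  85:3302  86:1719  87:9372
  88:4346  89:4904  90:4152  91:1362  92:5122  93:6131  94:272  95:8168
  96:11581  97:10924  98:6800  99:10085  100:4823  101:1339  102:1767  103:6246
  104:4106  105:7593  106:5352  107:858  108:12063  109:8651  110:4390  111:8509
  112:3932  113:9219
Giant step factor: 8023^(-114) ≡ 8176 (mod 12941).
Scan 10285·8176^i mod 12941 for i = 0, 1, …:
  i=0: 10285   i=1: 12483   i=2: 8282   i=3: 6320
  i=4: 11848   i=5: 5863   i=6: 2424   i=7: 5953
  i=8: 627   i=9: 1716     …   i=111: 6797
  i=112: 3618
Match at i=112, j=62: x = 112·114 + 62 = 12830.

12830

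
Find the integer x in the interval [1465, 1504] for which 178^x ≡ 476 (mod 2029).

Compute 178^1465 mod 2029 = 1080, then multiply by 178 repeatedly:
  178^1465=1080  178^1466=1514  178^1467=1664  178^1468=1987  178^1469=640
  178^1470=296  178^1471=1963  178^1472=426  178^1473=755  178^1474=476
Found 476 at exponent 1474.

1474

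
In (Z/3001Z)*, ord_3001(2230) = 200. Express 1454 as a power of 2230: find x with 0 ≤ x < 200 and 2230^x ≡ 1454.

12

Successive powers of 2230 modulo 3001:
  2230^0=1  2230^1=2230  2230^2=243  2230^3=1710  2230^4=2030  2230^5=1392
  2230^6=1126  2230^7=2144  2230^8=527  2230^9=1819  2230^10=2019  2230^11=870
  2230^12=1454
So 2230^12 ≡ 1454 (mod 3001), giving x = 12.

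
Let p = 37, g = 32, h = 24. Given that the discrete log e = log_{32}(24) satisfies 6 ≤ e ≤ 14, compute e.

13

Compute 32^6 mod 37 = 11, then multiply by 32 repeatedly:
  32^6=11  32^7=19  32^8=16  32^9=31  32^10=30
  32^11=35  32^12=10  32^13=24
Found 24 at exponent 13.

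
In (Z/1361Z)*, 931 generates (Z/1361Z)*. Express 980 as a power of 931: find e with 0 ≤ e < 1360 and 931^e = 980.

726

Baby-step giant-step with m = ceil(sqrt(1360)) = 37.
Baby table (931^j mod 1361 for j=0..36):
  0:1  1:931  2:1165  3:1259  4:308  5:938  6:877  7:1248
  8:955  9:372  10:638  11:582  12:164  13:252  14:520  15:965
  16:155  17:39  18:923  19:522  20:105  21:1124  22:1196  23:178
  24:1037  25:498  26:898  27:384  28:922  29:952  30:301  31:1226
  32:888  33:601  34:160  35:611  36:1304
Giant step factor: 931^(-37) ≡ 794 (mod 1361).
Scan 980·794^i mod 1361 for i = 0, 1, …:
  i=0: 980   i=1: 989   i=2: 1330   i=3: 1245
  i=4: 444   i=5: 37   i=6: 797   i=7: 1314
  i=8: 790   i=9: 1200     …   i=18: 775
  i=19: 178
Match at i=19, j=23: e = 19·37 + 23 = 726.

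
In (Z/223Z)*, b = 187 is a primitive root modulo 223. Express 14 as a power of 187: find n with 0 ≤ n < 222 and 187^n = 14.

90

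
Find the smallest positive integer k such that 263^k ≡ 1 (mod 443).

221

The order of 263 must divide p − 1 = 442 = 2 · 13 · 17.
Divisors: 1, 2, 13, 17, 26, 34, 221, 442.
Check each in increasing order: 263^1 ≡ 263;  263^2 ≡ 61;  263^13 ≡ 409;  263^17 ≡ 184;  263^26 ≡ 270;  263^34 ≡ 188;  263^221 ≡ 1.
Smallest exponent giving 1 is 221.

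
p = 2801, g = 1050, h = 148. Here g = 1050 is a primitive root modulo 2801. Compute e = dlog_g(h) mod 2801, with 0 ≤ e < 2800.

604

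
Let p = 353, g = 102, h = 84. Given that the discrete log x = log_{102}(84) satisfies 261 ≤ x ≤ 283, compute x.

268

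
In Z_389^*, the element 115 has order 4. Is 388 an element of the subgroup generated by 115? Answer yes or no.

yes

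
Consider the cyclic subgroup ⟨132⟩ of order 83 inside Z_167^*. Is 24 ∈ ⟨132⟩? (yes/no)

yes

24 ∈ ⟨132⟩ iff 24^83 ≡ 1 (mod 167), since |⟨132⟩| = 83.
24^83 mod 167 = 1.
Since 1 = 1, 24 lies in the subgroup.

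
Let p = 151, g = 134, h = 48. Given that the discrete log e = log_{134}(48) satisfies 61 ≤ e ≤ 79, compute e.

67

Compute 134^61 mod 151 = 54, then multiply by 134 repeatedly:
  134^61=54  134^62=139  134^63=53  134^64=5  134^65=66
  134^66=86  134^67=48
Found 48 at exponent 67.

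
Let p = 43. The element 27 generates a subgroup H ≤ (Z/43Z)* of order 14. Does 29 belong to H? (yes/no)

no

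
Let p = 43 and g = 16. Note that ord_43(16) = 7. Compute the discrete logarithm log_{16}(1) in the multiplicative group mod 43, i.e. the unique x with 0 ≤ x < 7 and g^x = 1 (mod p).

Successive powers of 16 modulo 43:
  16^0=1
So 16^0 ≡ 1 (mod 43), giving x = 0.

0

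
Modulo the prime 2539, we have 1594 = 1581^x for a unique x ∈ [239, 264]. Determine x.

246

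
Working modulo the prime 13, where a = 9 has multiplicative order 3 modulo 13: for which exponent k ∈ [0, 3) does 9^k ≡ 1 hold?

Successive powers of 9 modulo 13:
  9^0=1
So 9^0 ≡ 1 (mod 13), giving k = 0.

0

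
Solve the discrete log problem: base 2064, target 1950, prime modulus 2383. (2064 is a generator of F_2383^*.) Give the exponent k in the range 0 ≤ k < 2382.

477

Baby-step giant-step with m = ceil(sqrt(2382)) = 49.
Baby table (2064^j mod 2383 for j=0..48):
  0:1  1:2064  2:1675  3:1850  4:834  5:850  6:512  7:1099
  8:2103  9:1149  10:451  11:1494  12:14  13:300  14:2003  15:2070
  16:2144  17:2368  18:19  19:1088  20:846  21:1788  22:1548  23:1852
  24:196  25:1817  26:1829  27:384  28:1420  29:2173  30:266  31:934
  32:2312  33:1202  34:225  35:2098  36:361  37:1608  38:1776  39:610
  40:816  41:1826  42:1341  43:1161  44:1389  45:147  46:767  47:776
  48:288
Giant step factor: 2064^(-49) ≡ 1394 (mod 2383).
Scan 1950·1394^i mod 2383 for i = 0, 1, …:
  i=0: 1950   i=1: 1680   i=2: 1814   i=3: 353
  i=4: 1184   i=5: 1460   i=6: 158   i=7: 1016
  i=8: 802   i=9: 361
Match at i=9, j=36: k = 9·49 + 36 = 477.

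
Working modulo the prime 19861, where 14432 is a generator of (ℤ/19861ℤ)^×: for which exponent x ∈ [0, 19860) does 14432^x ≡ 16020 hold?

14021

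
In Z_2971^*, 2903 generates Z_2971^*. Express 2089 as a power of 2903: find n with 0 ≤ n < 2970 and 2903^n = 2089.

1296

Baby-step giant-step with m = ceil(sqrt(2970)) = 55.
Baby table (2903^j mod 2971 for j=0..54):
  0:1  1:2903  2:1653  3:494  4:2060  5:2528  6:414  7:1558
  8:1012  9:2488  10:163  11:800  12:2049  13:305  14:57  15:2066
  16:2120  17:1419  18:1551  19:1488  20:2801  21:2647  22:1235  23:2179
  24:378  25:1035  26:924  27:2530  28:278  29:1893  30:2000  31:666
  32:2248  33:1628  34:2194  35:2329  36:2062  37:2392  38:749  39:2546
  40:2161  41:1602  42:991  43:945  44:1102  45:2310  46:383  47:695
  48:276  49:2029  50:1665  51:2649  52:1099  53:2514  54:1366
Giant step factor: 2903^(-55) ≡ 2031 (mod 2971).
Scan 2089·2031^i mod 2971 for i = 0, 1, …:
  i=0: 2089   i=1: 171   i=2: 2665   i=3: 2424
  i=4: 197   i=5: 1993   i=6: 1281   i=7: 2086
  i=8: 20   i=9: 1997     …   i=22: 1725
  i=23: 666
Match at i=23, j=31: n = 23·55 + 31 = 1296.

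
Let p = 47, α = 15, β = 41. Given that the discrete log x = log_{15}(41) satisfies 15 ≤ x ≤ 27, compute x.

Compute 15^15 mod 47 = 30, then multiply by 15 repeatedly:
  15^15=30  15^16=27  15^17=29  15^18=12  15^19=39
  15^20=21  15^21=33  15^22=25  15^23=46  15^24=32
  15^25=10  15^26=9  15^27=41
Found 41 at exponent 27.

27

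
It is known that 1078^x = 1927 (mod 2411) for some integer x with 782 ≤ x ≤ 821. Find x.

809

Compute 1078^782 mod 2411 = 385, then multiply by 1078 repeatedly:
  1078^782=385  1078^783=338  1078^784=303  1078^785=1149  1078^786=1779
  1078^787=1017  1078^788=1732  1078^789=982  1078^790=167  1078^791=1612
  1078^792=1816  1078^793=2327  1078^794=1066  1078^795=1512  1078^796=100
  1078^797=1716  1078^798=611  1078^799=455  1078^800=1057  1078^801=1454
  1078^802=262  1078^803=349  1078^804=106  1078^805=951  1078^806=503
  1078^807=2170  1078^808=590  1078^809=1927
Found 1927 at exponent 809.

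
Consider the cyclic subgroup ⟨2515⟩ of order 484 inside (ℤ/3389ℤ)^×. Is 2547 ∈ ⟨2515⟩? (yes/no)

2547 ∈ ⟨2515⟩ iff 2547^484 ≡ 1 (mod 3389), since |⟨2515⟩| = 484.
2547^484 mod 3389 = 1.
Since 1 = 1, 2547 lies in the subgroup.

yes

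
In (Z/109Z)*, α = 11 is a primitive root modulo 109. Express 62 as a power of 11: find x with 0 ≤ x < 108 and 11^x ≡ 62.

Baby-step giant-step with m = ceil(sqrt(108)) = 11.
Baby table (11^j mod 109 for j=0..10):
  0:1  1:11  2:12  3:23  4:35  5:58  6:93  7:42
  8:26  9:68  10:94
Giant step factor: 11^(-11) ≡ 72 (mod 109).
Scan 62·72^i mod 109 for i = 0, 1, …:
  i=0: 62   i=1: 104   i=2: 76   i=3: 22
  i=4: 58
Match at i=4, j=5: x = 4·11 + 5 = 49.

49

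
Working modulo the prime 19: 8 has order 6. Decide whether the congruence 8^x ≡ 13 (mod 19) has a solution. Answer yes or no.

no

⟨8⟩ has order 6; its elements mod 19 are {1, 7, 8, 11, 12, 18}.
13 is not in this set.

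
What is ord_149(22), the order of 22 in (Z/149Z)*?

74

The order of 22 must divide p − 1 = 148 = 2^2 · 37.
Divisors: 1, 2, 4, 37, 74, 148.
Check each in increasing order: 22^1 ≡ 22;  22^2 ≡ 37;  22^4 ≡ 28;  22^37 ≡ 148;  22^74 ≡ 1.
Smallest exponent giving 1 is 74.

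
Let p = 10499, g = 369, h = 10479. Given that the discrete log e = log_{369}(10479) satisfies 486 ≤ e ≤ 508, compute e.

Compute 369^486 mod 10499 = 4467, then multiply by 369 repeatedly:
  369^486=4467  369^487=10479
Found 10479 at exponent 487.

487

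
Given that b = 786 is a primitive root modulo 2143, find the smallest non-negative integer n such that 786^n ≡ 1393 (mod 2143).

1889

Baby-step giant-step with m = ceil(sqrt(2142)) = 47.
Baby table (786^j mod 2143 for j=0..46):
  0:1  1:786  2:612  3:1000  4:1662  5:1245  6:1362  7:1175
  8:2060  9:1195  10:636  11:577  12:1349  13:1672  14:533  15:1053
  16:460  17:1536  18:787  19:1398  20:1612  21:519  22:764  23:464
  24:394  25:1092  26:1112  27:1831  28:1213  29:1926  30:878  31:62
  32:1586  33:1513  34:1996  35:180  36:42  37:867  38:2131  39:1283
  40:1228  41:858  42:1486  43:61  44:800  45:901  46:996
Giant step factor: 786^(-47) ≡ 817 (mod 2143).
Scan 1393·817^i mod 2143 for i = 0, 1, …:
  i=0: 1393   i=1: 148   i=2: 908   i=3: 358
  i=4: 1038   i=5: 1561   i=6: 252   i=7: 156
  i=8: 1015   i=9: 2057     …   i=39: 1271
  i=40: 1195
Match at i=40, j=9: n = 40·47 + 9 = 1889.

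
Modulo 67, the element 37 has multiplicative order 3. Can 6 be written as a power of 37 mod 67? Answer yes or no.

6 ∈ ⟨37⟩ iff 6^3 ≡ 1 (mod 67), since |⟨37⟩| = 3.
6^3 mod 67 = 15.
Since 15 ≠ 1, 6 does not lie in the subgroup.

no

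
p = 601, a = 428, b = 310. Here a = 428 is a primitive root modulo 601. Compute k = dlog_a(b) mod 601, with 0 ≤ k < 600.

Baby-step giant-step with m = ceil(sqrt(600)) = 25.
Baby table (428^j mod 601 for j=0..24):
  0:1  1:428  2:480  3:499  4:217  5:322  6:187  7:103
  8:211  9:158  10:312  11:114  12:111  13:29  14:392  15:97
  16:47  17:283  18:323  19:14  20:583  21:109  22:375  23:33
  24:301
Giant step factor: 428^(-25) ≡ 132 (mod 601).
Scan 310·132^i mod 601 for i = 0, 1, …:
  i=0: 310   i=1: 52   i=2: 253   i=3: 341
  i=4: 538   i=5: 98   i=6: 315   i=7: 111
Match at i=7, j=12: k = 7·25 + 12 = 187.

187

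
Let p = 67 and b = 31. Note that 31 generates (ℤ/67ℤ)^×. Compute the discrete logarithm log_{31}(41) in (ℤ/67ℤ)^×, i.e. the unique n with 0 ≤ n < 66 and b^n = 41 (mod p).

25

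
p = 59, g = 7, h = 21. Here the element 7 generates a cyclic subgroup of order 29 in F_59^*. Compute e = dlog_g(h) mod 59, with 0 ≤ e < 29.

Successive powers of 7 modulo 59:
  7^0=1  7^1=7  7^2=49  7^3=48  7^4=41  7^5=51
  7^6=3  7^7=21
So 7^7 ≡ 21 (mod 59), giving e = 7.

7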